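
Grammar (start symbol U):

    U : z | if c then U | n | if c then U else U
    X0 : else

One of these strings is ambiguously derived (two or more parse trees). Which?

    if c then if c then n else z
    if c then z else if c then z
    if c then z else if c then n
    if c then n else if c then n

if c then if c then n else z

if c then if c then n else z: 2 trees
if c then z else if c then z: 1 tree
if c then z else if c then n: 1 tree
if c then n else if c then n: 1 tree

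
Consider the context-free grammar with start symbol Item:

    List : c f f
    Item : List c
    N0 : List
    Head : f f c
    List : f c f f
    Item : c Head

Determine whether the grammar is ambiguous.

Witness: c f f c

Derivation 1: Item ⇒ List c ⇒ c f f c
Derivation 2: Item ⇒ c Head ⇒ c f f c

Two distinct leftmost derivations for the same string.

Ambiguous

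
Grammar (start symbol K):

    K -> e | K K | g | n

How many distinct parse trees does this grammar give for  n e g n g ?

14

Parse trees for n e g n g (showing first 6 of 14):
  [K [K n] [K [K e] [K [K g] [K [K n] [K g]]]]]
  [K [K n] [K [K e] [K [K [K g] [K n]] [K g]]]]
  [K [K n] [K [K [K e] [K g]] [K [K n] [K g]]]]
  [K [K n] [K [K [K e] [K [K g] [K n]]] [K g]]]
  [K [K n] [K [K [K [K e] [K g]] [K n]] [K g]]]
  [K [K [K n] [K e]] [K [K g] [K [K n] [K g]]]]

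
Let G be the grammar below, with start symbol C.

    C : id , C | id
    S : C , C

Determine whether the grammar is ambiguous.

Only C is reachable from C; ignoring the rest: The reachable grammar is A → atom sep A | atom. Each atom is followed by either the separator (recurse) or end-of-string (stop) — no choice point.

Unambiguous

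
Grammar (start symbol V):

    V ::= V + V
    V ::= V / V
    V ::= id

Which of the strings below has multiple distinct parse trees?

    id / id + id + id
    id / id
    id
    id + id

id / id + id + id: 5 trees
id / id: 1 tree
id: 1 tree
id + id: 1 tree

id / id + id + id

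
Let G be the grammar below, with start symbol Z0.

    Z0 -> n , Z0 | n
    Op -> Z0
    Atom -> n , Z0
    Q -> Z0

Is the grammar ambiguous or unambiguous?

Unambiguous

(Op, Atom, Q are unreachable from Z0, so their rules don't affect L(Z0).) Right-recursive list with a separator: after each atom, whether the separator follows determines the rule. One parse per string.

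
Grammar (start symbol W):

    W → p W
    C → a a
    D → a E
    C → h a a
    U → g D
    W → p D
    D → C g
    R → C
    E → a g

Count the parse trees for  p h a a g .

1

Parse trees for p h a a g:
  [W p [D [C h a a] g]]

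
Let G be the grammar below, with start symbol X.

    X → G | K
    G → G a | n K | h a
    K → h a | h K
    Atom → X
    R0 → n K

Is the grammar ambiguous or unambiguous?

Witness: h a

Derivation 1: X ⇒ G ⇒ h a
Derivation 2: X ⇒ K ⇒ h a

Two distinct leftmost derivations for the same string.

Ambiguous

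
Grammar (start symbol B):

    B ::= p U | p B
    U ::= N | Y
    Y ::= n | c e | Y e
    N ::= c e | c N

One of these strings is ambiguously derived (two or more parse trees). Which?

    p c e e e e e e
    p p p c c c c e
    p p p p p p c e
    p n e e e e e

p p p p p p c e

p c e e e e e e: 1 tree
p p p c c c c e: 1 tree
p p p p p p c e: 2 trees
p n e e e e e: 1 tree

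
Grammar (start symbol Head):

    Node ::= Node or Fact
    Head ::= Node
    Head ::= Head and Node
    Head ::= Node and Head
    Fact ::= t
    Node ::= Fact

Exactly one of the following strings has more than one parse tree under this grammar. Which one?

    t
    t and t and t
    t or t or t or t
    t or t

t and t and t

t: 1 tree
t and t and t: 4 trees
t or t or t or t: 1 tree
t or t: 1 tree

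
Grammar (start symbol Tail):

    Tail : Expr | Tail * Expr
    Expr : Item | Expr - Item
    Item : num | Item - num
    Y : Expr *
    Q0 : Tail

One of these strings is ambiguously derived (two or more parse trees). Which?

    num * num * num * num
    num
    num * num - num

num * num - num

num * num * num * num: 1 tree
num: 1 tree
num * num - num: 2 trees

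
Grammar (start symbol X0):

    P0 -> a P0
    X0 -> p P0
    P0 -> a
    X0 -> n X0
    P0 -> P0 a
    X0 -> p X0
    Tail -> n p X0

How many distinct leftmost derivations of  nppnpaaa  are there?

4

Parse trees for nppnpaaa:
  [X0 n [X0 p [X0 p [X0 n [X0 p [P0 a [P0 a [P0 a]]]]]]]]
  [X0 n [X0 p [X0 p [X0 n [X0 p [P0 a [P0 [P0 a] a]]]]]]]
  [X0 n [X0 p [X0 p [X0 n [X0 p [P0 [P0 a [P0 a]] a]]]]]]
  [X0 n [X0 p [X0 p [X0 n [X0 p [P0 [P0 [P0 a] a] a]]]]]]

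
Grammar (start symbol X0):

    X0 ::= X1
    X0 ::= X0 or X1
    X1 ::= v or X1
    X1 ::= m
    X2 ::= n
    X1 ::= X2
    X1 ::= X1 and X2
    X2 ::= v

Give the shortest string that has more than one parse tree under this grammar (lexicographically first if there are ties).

length 1: no string has ≥2 trees
length 3: v or m has 2 parse trees

Two derivations of v or m:
  X0 ⇒ X1 ⇒ v or X1 ⇒ v or m
  X0 ⇒ X0 or X1 ⇒ X1 or X1 ⇒ X2 or X1 ⇒ v or X1 ⇒ v or m

v or m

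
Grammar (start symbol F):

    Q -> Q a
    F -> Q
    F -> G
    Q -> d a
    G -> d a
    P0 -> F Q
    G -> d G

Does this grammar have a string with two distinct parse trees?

Witness: d a

Derivation 1: F ⇒ Q ⇒ d a
Derivation 2: F ⇒ G ⇒ d a

Two distinct leftmost derivations for the same string.

Ambiguous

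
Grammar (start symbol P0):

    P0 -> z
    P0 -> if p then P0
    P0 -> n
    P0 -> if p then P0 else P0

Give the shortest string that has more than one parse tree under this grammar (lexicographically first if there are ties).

if p then if p then n else n

length 1: no string has ≥2 trees
length 4: no string has ≥2 trees
length 6: no string has ≥2 trees
length 7: no string has ≥2 trees
length 9: if p then if p then n else n has 2 parse trees

Two derivations of if p then if p then n else n:
  P0 ⇒ if p then P0 ⇒ if p then if p then P0 else P0 ⇒ if p then if p then n else P0 ⇒ if p then if p then n else n
  P0 ⇒ if p then P0 else P0 ⇒ if p then if p then P0 else P0 ⇒ if p then if p then n else P0 ⇒ if p then if p then n else n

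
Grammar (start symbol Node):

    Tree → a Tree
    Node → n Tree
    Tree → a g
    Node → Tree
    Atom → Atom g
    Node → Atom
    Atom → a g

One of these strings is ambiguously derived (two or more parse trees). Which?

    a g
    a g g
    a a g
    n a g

a g

a g: 2 trees
a g g: 1 tree
a a g: 1 tree
n a g: 1 tree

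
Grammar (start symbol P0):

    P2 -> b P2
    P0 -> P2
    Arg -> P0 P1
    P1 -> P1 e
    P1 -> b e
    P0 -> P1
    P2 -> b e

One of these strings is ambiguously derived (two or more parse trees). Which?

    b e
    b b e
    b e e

b e: 2 trees
b b e: 1 tree
b e e: 1 tree

b e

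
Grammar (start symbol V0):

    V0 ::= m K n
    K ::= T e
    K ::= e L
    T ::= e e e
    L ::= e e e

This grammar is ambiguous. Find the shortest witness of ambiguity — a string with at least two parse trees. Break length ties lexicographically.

m e e e e n

length 6: m e e e e n has 2 parse trees

Two derivations of m e e e e n:
  V0 ⇒ m K n ⇒ m T e n ⇒ m e e e e n
  V0 ⇒ m K n ⇒ m e L n ⇒ m e e e e n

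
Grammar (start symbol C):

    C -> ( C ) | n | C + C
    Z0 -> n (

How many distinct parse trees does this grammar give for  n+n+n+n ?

Parse trees for n+n+n+n:
  [C [C n] + [C [C n] + [C [C n] + [C n]]]]
  [C [C n] + [C [C [C n] + [C n]] + [C n]]]
  [C [C [C n] + [C n]] + [C [C n] + [C n]]]
  [C [C [C n] + [C [C n] + [C n]]] + [C n]]
  [C [C [C [C n] + [C n]] + [C n]] + [C n]]

5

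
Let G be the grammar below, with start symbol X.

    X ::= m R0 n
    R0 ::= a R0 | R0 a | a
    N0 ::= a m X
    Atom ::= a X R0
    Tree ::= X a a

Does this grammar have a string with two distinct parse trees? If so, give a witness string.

Ambiguous

Witness: m a a n

Derivation 1: X ⇒ m R0 n ⇒ m a R0 n ⇒ m a a n
Derivation 2: X ⇒ m R0 n ⇒ m R0 a n ⇒ m a a n

Two distinct leftmost derivations for the same string.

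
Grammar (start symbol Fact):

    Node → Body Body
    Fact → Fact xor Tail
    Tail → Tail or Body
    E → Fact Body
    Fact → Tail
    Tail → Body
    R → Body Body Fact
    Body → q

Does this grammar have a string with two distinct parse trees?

(R, E, Node are unreachable from Fact, so their rules don't affect L(Fact).) This is a standard precedence ladder (Fact over Tail over Body), with each level left-recursive on its own operator ('xor' at Fact, 'or' at Tail). That structure is LR(1), hence unambiguous.

Unambiguous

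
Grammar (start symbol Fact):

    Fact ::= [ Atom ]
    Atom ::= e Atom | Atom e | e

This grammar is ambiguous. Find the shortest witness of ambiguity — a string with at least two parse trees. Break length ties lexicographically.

length 3: no string has ≥2 trees
length 4: [ e e ] has 2 parse trees

Two derivations of [ e e ]:
  Fact ⇒ [ Atom ] ⇒ [ e Atom ] ⇒ [ e e ]
  Fact ⇒ [ Atom ] ⇒ [ Atom e ] ⇒ [ e e ]

[ e e ]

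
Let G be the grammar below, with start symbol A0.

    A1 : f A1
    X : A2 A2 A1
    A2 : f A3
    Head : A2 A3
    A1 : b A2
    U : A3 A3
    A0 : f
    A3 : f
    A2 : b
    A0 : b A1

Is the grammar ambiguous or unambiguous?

Unambiguous

(Head, X, U are unreachable from A0, so their rules don't affect L(A0).) Restricted to the reachable nonterminals, every rule has the form A → t or A → t B, and no two rules for the same A share a first terminal. The grammar encodes a DFA — one run per string.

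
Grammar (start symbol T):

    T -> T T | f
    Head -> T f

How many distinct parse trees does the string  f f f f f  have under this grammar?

14

Parse trees for f f f f f (showing first 6 of 14):
  [T [T f] [T [T f] [T [T f] [T [T f] [T f]]]]]
  [T [T f] [T [T f] [T [T [T f] [T f]] [T f]]]]
  [T [T f] [T [T [T f] [T f]] [T [T f] [T f]]]]
  [T [T f] [T [T [T f] [T [T f] [T f]]] [T f]]]
  [T [T f] [T [T [T [T f] [T f]] [T f]] [T f]]]
  [T [T [T f] [T f]] [T [T f] [T [T f] [T f]]]]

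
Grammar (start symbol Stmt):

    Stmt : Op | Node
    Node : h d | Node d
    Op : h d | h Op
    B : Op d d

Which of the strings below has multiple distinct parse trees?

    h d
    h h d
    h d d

h d: 2 trees
h h d: 1 tree
h d d: 1 tree

h d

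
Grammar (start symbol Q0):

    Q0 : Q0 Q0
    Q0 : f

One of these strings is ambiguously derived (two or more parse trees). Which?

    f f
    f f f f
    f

f f f f

f f: 1 tree
f f f f: 5 trees
f: 1 tree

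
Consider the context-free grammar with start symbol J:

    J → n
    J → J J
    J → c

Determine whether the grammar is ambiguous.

Witness: c c c

Derivation 1: J ⇒ J J ⇒ J J J ⇒ c J J ⇒ c c J ⇒ c c c
Derivation 2: J ⇒ J J ⇒ c J ⇒ c J J ⇒ c c J ⇒ c c c

Two distinct leftmost derivations for the same string.

Ambiguous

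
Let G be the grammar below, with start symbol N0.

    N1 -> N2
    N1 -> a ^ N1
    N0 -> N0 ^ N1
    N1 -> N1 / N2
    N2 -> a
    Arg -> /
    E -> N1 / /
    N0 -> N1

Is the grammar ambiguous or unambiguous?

Ambiguous

Witness: a ^ a

Derivation 1: N0 ⇒ N0 ^ N1 ⇒ N1 ^ N1 ⇒ N2 ^ N1 ⇒ a ^ N1 ⇒ a ^ N2 ⇒ a ^ a
Derivation 2: N0 ⇒ N1 ⇒ a ^ N1 ⇒ a ^ N2 ⇒ a ^ a

Two distinct leftmost derivations for the same string.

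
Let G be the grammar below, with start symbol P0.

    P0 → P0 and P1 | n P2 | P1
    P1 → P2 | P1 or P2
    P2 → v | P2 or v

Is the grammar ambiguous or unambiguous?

Ambiguous

Witness: v or v

Derivation 1: P0 ⇒ P1 ⇒ P2 ⇒ P2 or v ⇒ v or v
Derivation 2: P0 ⇒ P1 ⇒ P1 or P2 ⇒ P2 or P2 ⇒ v or P2 ⇒ v or v

Two distinct leftmost derivations for the same string.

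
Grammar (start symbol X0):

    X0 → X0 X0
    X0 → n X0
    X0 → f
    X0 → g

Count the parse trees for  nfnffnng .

23

Parse trees for nfnffnng (showing first 6 of 23):
  [X0 [X0 n [X0 f]] [X0 [X0 n [X0 f]] [X0 [X0 f] [X0 n [X0 n [X0 g]]]]]]
  [X0 [X0 n [X0 f]] [X0 [X0 [X0 n [X0 f]] [X0 f]] [X0 n [X0 n [X0 g]]]]]
  [X0 [X0 n [X0 f]] [X0 [X0 n [X0 [X0 f] [X0 f]]] [X0 n [X0 n [X0 g]]]]]
  [X0 [X0 n [X0 f]] [X0 n [X0 [X0 f] [X0 [X0 f] [X0 n [X0 n [X0 g]]]]]]]
  [X0 [X0 n [X0 f]] [X0 n [X0 [X0 [X0 f] [X0 f]] [X0 n [X0 n [X0 g]]]]]]
  [X0 [X0 [X0 n [X0 f]] [X0 n [X0 f]]] [X0 [X0 f] [X0 n [X0 n [X0 g]]]]]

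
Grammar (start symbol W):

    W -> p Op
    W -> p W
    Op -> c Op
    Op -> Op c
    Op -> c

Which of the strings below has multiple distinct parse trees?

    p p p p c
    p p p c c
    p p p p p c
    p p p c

p p p c c

p p p p c: 1 tree
p p p c c: 2 trees
p p p p p c: 1 tree
p p p c: 1 tree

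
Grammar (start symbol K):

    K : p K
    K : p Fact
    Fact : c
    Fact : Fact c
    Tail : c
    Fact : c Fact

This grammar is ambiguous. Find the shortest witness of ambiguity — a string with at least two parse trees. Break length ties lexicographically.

length 2: no string has ≥2 trees
length 3: p c c has 2 parse trees

Two derivations of p c c:
  K ⇒ p Fact ⇒ p Fact c ⇒ p c c
  K ⇒ p Fact ⇒ p c Fact ⇒ p c c

p c c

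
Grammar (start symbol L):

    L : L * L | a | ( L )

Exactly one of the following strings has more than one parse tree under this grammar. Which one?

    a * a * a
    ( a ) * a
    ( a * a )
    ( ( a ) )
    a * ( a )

a * a * a

a * a * a: 2 trees
( a ) * a: 1 tree
( a * a ): 1 tree
( ( a ) ): 1 tree
a * ( a ): 1 tree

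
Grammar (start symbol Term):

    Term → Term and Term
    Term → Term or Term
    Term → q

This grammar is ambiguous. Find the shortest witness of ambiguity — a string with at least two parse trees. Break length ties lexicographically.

q and q and q

length 1: no string has ≥2 trees
length 3: no string has ≥2 trees
length 5: q and q and q has 2 parse trees

Two derivations of q and q and q:
  Term ⇒ Term and Term ⇒ Term and Term and Term ⇒ q and Term and Term ⇒ q and q and Term ⇒ q and q and q
  Term ⇒ Term and Term ⇒ q and Term ⇒ q and Term and Term ⇒ q and q and Term ⇒ q and q and q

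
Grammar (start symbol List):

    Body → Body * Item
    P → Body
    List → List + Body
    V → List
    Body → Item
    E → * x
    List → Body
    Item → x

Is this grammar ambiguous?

Only List, Body, Item are reachable from List; ignoring the rest: This is a standard precedence ladder (List over Body over Item), with each level left-recursive on its own operator ('+' at List, '*' at Body). That structure is LR(1), hence unambiguous.

Unambiguous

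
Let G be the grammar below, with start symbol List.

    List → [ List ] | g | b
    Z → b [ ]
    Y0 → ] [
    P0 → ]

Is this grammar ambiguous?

Only List is reachable from List; ignoring the rest: L(List) is { openⁿ atom closeⁿ : n ≥ 0 }. The bracket depth fixes n, and the derivation is forced at every step.

Unambiguous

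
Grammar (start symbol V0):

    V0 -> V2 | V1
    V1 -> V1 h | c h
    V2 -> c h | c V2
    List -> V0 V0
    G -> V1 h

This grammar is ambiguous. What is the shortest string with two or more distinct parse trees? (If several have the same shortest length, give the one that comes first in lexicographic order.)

length 2: c h has 2 parse trees

Two derivations of c h:
  V0 ⇒ V2 ⇒ c h
  V0 ⇒ V1 ⇒ c h

c h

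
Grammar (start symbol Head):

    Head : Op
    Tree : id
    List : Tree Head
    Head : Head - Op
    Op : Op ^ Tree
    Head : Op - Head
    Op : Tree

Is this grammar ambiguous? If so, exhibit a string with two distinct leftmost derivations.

Witness: id - id

Derivation 1: Head ⇒ Head - Op ⇒ Op - Op ⇒ Tree - Op ⇒ id - Op ⇒ id - Tree ⇒ id - id
Derivation 2: Head ⇒ Op - Head ⇒ Tree - Head ⇒ id - Head ⇒ id - Op ⇒ id - Tree ⇒ id - id

Two distinct leftmost derivations for the same string.

Ambiguous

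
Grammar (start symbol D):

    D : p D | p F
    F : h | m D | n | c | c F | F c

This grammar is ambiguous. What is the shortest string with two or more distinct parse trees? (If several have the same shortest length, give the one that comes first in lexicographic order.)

p c c

length 2: no string has ≥2 trees
length 3: p c c has 2 parse trees

Two derivations of p c c:
  D ⇒ p F ⇒ p c F ⇒ p c c
  D ⇒ p F ⇒ p F c ⇒ p c c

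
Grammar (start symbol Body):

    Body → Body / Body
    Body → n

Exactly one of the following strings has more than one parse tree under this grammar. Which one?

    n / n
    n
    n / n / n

n / n / n

n / n: 1 tree
n: 1 tree
n / n / n: 2 trees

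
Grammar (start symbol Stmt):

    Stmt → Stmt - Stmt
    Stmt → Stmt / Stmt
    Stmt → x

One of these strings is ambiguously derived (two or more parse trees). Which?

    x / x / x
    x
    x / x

x / x / x: 2 trees
x: 1 tree
x / x: 1 tree

x / x / x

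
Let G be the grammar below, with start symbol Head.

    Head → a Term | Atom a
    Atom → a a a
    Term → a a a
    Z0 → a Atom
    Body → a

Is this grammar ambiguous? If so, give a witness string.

Ambiguous

Witness: a a a a

Derivation 1: Head ⇒ a Term ⇒ a a a a
Derivation 2: Head ⇒ Atom a ⇒ a a a a

Two distinct leftmost derivations for the same string.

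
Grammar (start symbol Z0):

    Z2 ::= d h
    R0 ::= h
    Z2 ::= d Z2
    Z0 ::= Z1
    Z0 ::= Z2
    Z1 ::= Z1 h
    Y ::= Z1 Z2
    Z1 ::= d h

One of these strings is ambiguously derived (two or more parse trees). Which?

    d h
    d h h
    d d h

d h: 2 trees
d h h: 1 tree
d d h: 1 tree

d h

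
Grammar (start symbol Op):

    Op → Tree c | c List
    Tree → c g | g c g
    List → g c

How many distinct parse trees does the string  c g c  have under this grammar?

2

Parse trees for c g c:
  [Op [Tree c g] c]
  [Op c [List g c]]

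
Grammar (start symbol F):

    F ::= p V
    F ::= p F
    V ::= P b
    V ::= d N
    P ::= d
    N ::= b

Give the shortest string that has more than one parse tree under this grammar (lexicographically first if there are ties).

length 3: p d b has 2 parse trees

Two derivations of p d b:
  F ⇒ p V ⇒ p P b ⇒ p d b
  F ⇒ p V ⇒ p d N ⇒ p d b

p d b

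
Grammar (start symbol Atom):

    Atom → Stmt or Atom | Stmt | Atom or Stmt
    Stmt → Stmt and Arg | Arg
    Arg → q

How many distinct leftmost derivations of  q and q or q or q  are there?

Parse trees for q and q or q or q:
  [Atom [Stmt [Stmt [Arg q]] and [Arg q]] or [Atom [Stmt [Arg q]] or [Atom [Stmt [Arg q]]]]]
  [Atom [Stmt [Stmt [Arg q]] and [Arg q]] or [Atom [Atom [Stmt [Arg q]]] or [Stmt [Arg q]]]]
  [Atom [Atom [Stmt [Stmt [Arg q]] and [Arg q]] or [Atom [Stmt [Arg q]]]] or [Stmt [Arg q]]]
  [Atom [Atom [Atom [Stmt [Stmt [Arg q]] and [Arg q]]] or [Stmt [Arg q]]] or [Stmt [Arg q]]]

4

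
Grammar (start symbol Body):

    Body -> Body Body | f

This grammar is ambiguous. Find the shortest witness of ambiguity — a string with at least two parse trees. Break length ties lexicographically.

f f f

length 1: no string has ≥2 trees
length 2: no string has ≥2 trees
length 3: f f f has 2 parse trees

Two derivations of f f f:
  Body ⇒ Body Body ⇒ Body Body Body ⇒ f Body Body ⇒ f f Body ⇒ f f f
  Body ⇒ Body Body ⇒ f Body ⇒ f Body Body ⇒ f f Body ⇒ f f f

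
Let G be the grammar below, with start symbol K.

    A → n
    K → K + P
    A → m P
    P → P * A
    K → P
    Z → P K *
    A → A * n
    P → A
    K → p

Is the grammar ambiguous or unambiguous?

Ambiguous

Witness: n * n

Derivation 1: K ⇒ P ⇒ P * A ⇒ A * A ⇒ n * A ⇒ n * n
Derivation 2: K ⇒ P ⇒ A ⇒ A * n ⇒ n * n

Two distinct leftmost derivations for the same string.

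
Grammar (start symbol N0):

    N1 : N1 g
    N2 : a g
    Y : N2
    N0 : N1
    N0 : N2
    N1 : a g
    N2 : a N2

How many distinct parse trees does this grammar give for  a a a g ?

Parse trees for a a a g:
  [N0 [N2 a [N2 a [N2 a g]]]]

1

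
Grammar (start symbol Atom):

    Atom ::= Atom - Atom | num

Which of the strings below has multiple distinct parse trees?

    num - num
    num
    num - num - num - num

num - num - num - num

num - num: 1 tree
num: 1 tree
num - num - num - num: 5 trees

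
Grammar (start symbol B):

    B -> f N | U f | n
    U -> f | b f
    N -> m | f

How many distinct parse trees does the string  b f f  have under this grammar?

Parse trees for b f f:
  [B [U b f] f]

1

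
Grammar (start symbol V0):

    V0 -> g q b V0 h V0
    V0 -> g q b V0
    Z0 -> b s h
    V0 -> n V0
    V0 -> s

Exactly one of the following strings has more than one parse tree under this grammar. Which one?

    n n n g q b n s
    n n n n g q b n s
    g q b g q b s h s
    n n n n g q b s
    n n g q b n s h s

n n n g q b n s: 1 tree
n n n n g q b n s: 1 tree
g q b g q b s h s: 2 trees
n n n n g q b s: 1 tree
n n g q b n s h s: 1 tree

g q b g q b s h s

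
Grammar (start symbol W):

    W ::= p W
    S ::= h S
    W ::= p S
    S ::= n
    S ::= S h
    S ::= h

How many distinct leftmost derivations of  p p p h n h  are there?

2

Parse trees for p p p h n h:
  [W p [W p [W p [S h [S [S n] h]]]]]
  [W p [W p [W p [S [S h [S n]] h]]]]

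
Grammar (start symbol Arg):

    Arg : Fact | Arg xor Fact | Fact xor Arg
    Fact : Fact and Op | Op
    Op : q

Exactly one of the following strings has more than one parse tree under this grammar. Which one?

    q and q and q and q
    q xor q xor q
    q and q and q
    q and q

q xor q xor q

q and q and q and q: 1 tree
q xor q xor q: 4 trees
q and q and q: 1 tree
q and q: 1 tree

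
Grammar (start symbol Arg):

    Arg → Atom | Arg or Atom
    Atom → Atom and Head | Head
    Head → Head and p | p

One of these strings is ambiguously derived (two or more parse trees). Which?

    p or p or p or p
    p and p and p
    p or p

p or p or p or p: 1 tree
p and p and p: 4 trees
p or p: 1 tree

p and p and p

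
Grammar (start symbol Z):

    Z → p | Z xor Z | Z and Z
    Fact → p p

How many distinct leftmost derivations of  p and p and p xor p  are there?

5

Parse trees for p and p and p xor p:
  [Z [Z [Z p] and [Z [Z p] and [Z p]]] xor [Z p]]
  [Z [Z [Z [Z p] and [Z p]] and [Z p]] xor [Z p]]
  [Z [Z p] and [Z [Z [Z p] and [Z p]] xor [Z p]]]
  [Z [Z p] and [Z [Z p] and [Z [Z p] xor [Z p]]]]
  [Z [Z [Z p] and [Z p]] and [Z [Z p] xor [Z p]]]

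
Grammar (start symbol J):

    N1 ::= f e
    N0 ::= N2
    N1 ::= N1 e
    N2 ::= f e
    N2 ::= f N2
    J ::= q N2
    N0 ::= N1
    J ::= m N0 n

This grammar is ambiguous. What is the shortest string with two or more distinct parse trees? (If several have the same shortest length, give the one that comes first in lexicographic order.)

m f e n

length 3: no string has ≥2 trees
length 4: m f e n has 2 parse trees

Two derivations of m f e n:
  J ⇒ m N0 n ⇒ m N2 n ⇒ m f e n
  J ⇒ m N0 n ⇒ m N1 n ⇒ m f e n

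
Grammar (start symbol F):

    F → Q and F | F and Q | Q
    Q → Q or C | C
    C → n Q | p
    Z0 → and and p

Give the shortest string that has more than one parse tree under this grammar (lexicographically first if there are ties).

p and p

length 1: no string has ≥2 trees
length 2: no string has ≥2 trees
length 3: p and p has 2 parse trees

Two derivations of p and p:
  F ⇒ Q and F ⇒ C and F ⇒ p and F ⇒ p and Q ⇒ p and C ⇒ p and p
  F ⇒ F and Q ⇒ Q and Q ⇒ C and Q ⇒ p and Q ⇒ p and C ⇒ p and p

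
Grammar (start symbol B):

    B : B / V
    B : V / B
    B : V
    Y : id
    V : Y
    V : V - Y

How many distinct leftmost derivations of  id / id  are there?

Parse trees for id / id:
  [B [B [V [Y id]]] / [V [Y id]]]
  [B [V [Y id]] / [B [V [Y id]]]]

2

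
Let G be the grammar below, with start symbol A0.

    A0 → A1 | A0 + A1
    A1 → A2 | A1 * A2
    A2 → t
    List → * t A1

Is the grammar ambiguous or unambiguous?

(List is unreachable from A0, so its rules don't affect L(A0).) A0 → A0 + A1 | A1  ;  A1 → A1 * A2 | A2  — a left-associative chain with A2 at the bottom. Each string factors uniquely by precedence.

Unambiguous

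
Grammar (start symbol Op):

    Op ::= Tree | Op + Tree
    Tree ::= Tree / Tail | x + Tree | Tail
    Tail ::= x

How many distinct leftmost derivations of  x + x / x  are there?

Parse trees for x + x / x:
  [Op [Tree [Tree x + [Tree [Tail x]]] / [Tail x]]]
  [Op [Tree x + [Tree [Tree [Tail x]] / [Tail x]]]]
  [Op [Op [Tree [Tail x]]] + [Tree [Tree [Tail x]] / [Tail x]]]

3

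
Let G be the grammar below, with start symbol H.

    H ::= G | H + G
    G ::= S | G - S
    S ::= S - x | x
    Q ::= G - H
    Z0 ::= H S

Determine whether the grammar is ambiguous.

Ambiguous

Witness: x - x

Derivation 1: H ⇒ G ⇒ S ⇒ S - x ⇒ x - x
Derivation 2: H ⇒ G ⇒ G - S ⇒ S - S ⇒ x - S ⇒ x - x

Two distinct leftmost derivations for the same string.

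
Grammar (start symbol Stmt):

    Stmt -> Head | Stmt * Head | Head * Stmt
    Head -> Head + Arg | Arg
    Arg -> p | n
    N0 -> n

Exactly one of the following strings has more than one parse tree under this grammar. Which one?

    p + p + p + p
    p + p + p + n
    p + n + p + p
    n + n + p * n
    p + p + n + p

p + p + p + p: 1 tree
p + p + p + n: 1 tree
p + n + p + p: 1 tree
n + n + p * n: 2 trees
p + p + n + p: 1 tree

n + n + p * n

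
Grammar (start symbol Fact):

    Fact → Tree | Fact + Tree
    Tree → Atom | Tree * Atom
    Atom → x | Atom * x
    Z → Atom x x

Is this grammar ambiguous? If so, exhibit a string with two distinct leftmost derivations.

Witness: x * x

Derivation 1: Fact ⇒ Tree ⇒ Atom ⇒ Atom * x ⇒ x * x
Derivation 2: Fact ⇒ Tree ⇒ Tree * Atom ⇒ Atom * Atom ⇒ x * Atom ⇒ x * x

Two distinct leftmost derivations for the same string.

Ambiguous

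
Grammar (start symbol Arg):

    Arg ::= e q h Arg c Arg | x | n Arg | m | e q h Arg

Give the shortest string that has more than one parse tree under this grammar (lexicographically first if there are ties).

length 1: no string has ≥2 trees
length 2: no string has ≥2 trees
length 3: no string has ≥2 trees
length 4: no string has ≥2 trees
length 5: no string has ≥2 trees
length 6: no string has ≥2 trees
length 7: no string has ≥2 trees
length 8: no string has ≥2 trees
length 9: e q h e q h m c m has 2 parse trees

Two derivations of e q h e q h m c m:
  Arg ⇒ e q h Arg c Arg ⇒ e q h e q h Arg c Arg ⇒ e q h e q h m c Arg ⇒ e q h e q h m c m
  Arg ⇒ e q h Arg ⇒ e q h e q h Arg c Arg ⇒ e q h e q h m c Arg ⇒ e q h e q h m c m

e q h e q h m c m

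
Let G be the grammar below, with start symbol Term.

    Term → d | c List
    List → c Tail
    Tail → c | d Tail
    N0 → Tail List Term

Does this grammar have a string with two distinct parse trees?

Only Term, List, Tail are reachable from Term; ignoring the rest: The reachable rules are right-linear with at most one rule per (nonterminal, next-terminal) pair. Each input token forces the next rule, so parsing is deterministic.

Unambiguous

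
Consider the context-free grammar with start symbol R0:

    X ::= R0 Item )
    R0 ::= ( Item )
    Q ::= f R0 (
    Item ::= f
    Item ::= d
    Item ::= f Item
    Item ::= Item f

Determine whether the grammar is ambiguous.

Witness: ( f f )

Derivation 1: R0 ⇒ ( Item ) ⇒ ( f Item ) ⇒ ( f f )
Derivation 2: R0 ⇒ ( Item ) ⇒ ( Item f ) ⇒ ( f f )

Two distinct leftmost derivations for the same string.

Ambiguous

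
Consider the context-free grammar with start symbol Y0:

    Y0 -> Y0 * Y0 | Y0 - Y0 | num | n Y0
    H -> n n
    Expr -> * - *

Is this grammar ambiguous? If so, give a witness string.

Witness: n num * num

Derivation 1: Y0 ⇒ Y0 * Y0 ⇒ n Y0 * Y0 ⇒ n num * Y0 ⇒ n num * num
Derivation 2: Y0 ⇒ n Y0 ⇒ n Y0 * Y0 ⇒ n num * Y0 ⇒ n num * num

Two distinct leftmost derivations for the same string.

Ambiguous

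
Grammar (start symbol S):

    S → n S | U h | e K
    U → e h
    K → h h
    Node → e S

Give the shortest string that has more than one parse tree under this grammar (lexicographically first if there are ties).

length 3: e h h has 2 parse trees

Two derivations of e h h:
  S ⇒ U h ⇒ e h h
  S ⇒ e K ⇒ e h h

e h h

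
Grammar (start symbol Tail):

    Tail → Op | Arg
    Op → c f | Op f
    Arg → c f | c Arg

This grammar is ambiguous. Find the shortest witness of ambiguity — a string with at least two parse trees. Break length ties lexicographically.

length 2: c f has 2 parse trees

Two derivations of c f:
  Tail ⇒ Op ⇒ c f
  Tail ⇒ Arg ⇒ c f

c f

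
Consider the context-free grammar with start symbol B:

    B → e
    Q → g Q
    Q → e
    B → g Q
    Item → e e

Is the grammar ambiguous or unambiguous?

(Item is unreachable from B, so its rules don't affect L(B).) The reachable rules are right-linear with at most one rule per (nonterminal, next-terminal) pair. Each input token forces the next rule, so parsing is deterministic.

Unambiguous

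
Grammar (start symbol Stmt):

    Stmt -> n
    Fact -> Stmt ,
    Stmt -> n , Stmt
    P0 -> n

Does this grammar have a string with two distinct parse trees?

Only Stmt is reachable from Stmt; ignoring the rest: Right-recursive list with a separator: after each atom, whether the separator follows determines the rule. One parse per string.

Unambiguous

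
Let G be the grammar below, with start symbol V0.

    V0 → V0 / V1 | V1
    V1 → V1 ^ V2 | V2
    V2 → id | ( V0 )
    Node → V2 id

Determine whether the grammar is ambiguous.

Unambiguous

Only V0, V1, V2 are reachable from V0; ignoring the rest: The grammar is stratified — V0 handles '/' (left-recursive), V1 handles '^', V2 atoms. Each operator has a fixed associativity and precedence level, so every string has one parse.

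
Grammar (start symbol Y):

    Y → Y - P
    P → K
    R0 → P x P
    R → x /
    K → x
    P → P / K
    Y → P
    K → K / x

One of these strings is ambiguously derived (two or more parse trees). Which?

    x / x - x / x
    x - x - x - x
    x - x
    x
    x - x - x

x / x - x / x

x / x - x / x: 4 trees
x - x - x - x: 1 tree
x - x: 1 tree
x: 1 tree
x - x - x: 1 tree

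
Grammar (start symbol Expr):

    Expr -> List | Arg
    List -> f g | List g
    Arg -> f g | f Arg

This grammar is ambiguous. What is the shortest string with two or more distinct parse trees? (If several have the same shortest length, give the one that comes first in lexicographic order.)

f g

length 2: f g has 2 parse trees

Two derivations of f g:
  Expr ⇒ List ⇒ f g
  Expr ⇒ Arg ⇒ f g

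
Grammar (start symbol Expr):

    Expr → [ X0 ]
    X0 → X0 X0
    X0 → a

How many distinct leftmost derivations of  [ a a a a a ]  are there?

14

Parse trees for [ a a a a a ] (showing first 6 of 14):
  [Expr [ [X0 [X0 a] [X0 [X0 a] [X0 [X0 a] [X0 [X0 a] [X0 a]]]]] ]]
  [Expr [ [X0 [X0 a] [X0 [X0 a] [X0 [X0 [X0 a] [X0 a]] [X0 a]]]] ]]
  [Expr [ [X0 [X0 a] [X0 [X0 [X0 a] [X0 a]] [X0 [X0 a] [X0 a]]]] ]]
  [Expr [ [X0 [X0 a] [X0 [X0 [X0 a] [X0 [X0 a] [X0 a]]] [X0 a]]] ]]
  [Expr [ [X0 [X0 a] [X0 [X0 [X0 [X0 a] [X0 a]] [X0 a]] [X0 a]]] ]]
  [Expr [ [X0 [X0 [X0 a] [X0 a]] [X0 [X0 a] [X0 [X0 a] [X0 a]]]] ]]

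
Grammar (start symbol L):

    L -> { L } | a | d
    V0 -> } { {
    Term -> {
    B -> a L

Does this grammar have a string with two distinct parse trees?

Unambiguous

(V0, Term, B are unreachable from L, so their rules don't affect L(L).) Each string is a nest of matched brackets around a single atom. An opening bracket forces the recursive rule; an atom forces the base rule.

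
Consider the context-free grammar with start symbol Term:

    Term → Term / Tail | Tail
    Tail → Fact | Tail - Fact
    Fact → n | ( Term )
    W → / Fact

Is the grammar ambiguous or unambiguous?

(W is unreachable from Term, so its rules don't affect L(Term).) The grammar is stratified — Term handles '/' (left-recursive), Tail handles '-', Fact atoms. Each operator has a fixed associativity and precedence level, so every string has one parse.

Unambiguous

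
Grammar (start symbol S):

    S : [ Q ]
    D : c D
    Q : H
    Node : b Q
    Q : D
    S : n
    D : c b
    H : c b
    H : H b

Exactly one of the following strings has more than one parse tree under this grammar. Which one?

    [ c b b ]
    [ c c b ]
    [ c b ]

[ c b b ]: 1 tree
[ c c b ]: 1 tree
[ c b ]: 2 trees

[ c b ]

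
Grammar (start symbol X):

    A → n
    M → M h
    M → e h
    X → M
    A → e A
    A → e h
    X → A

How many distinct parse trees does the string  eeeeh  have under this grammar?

Parse trees for eeeeh:
  [X [A e [A e [A e [A e h]]]]]

1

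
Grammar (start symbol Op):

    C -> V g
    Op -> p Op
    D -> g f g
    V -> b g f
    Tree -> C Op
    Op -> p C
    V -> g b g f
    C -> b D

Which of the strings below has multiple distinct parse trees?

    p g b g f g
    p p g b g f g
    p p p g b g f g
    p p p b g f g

p p p b g f g

p g b g f g: 1 tree
p p g b g f g: 1 tree
p p p g b g f g: 1 tree
p p p b g f g: 2 trees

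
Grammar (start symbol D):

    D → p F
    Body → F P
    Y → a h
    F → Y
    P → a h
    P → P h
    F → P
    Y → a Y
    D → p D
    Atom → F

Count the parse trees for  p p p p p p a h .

Parse trees for p p p p p p a h:
  [D p [D p [D p [D p [D p [D p [F [Y a h]]]]]]]]
  [D p [D p [D p [D p [D p [D p [F [P a h]]]]]]]]

2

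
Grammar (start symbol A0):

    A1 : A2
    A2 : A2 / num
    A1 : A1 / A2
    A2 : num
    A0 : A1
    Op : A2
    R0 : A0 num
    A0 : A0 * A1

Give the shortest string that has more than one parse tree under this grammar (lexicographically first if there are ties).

length 1: no string has ≥2 trees
length 3: num / num has 2 parse trees

Two derivations of num / num:
  A0 ⇒ A1 ⇒ A2 ⇒ A2 / num ⇒ num / num
  A0 ⇒ A1 ⇒ A1 / A2 ⇒ A2 / A2 ⇒ num / A2 ⇒ num / num

num / num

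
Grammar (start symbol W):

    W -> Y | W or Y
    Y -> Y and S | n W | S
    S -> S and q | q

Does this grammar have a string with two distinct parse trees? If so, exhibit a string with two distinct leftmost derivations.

Witness: q and q

Derivation 1: W ⇒ Y ⇒ Y and S ⇒ S and S ⇒ q and S ⇒ q and q
Derivation 2: W ⇒ Y ⇒ S ⇒ S and q ⇒ q and q

Two distinct leftmost derivations for the same string.

Ambiguous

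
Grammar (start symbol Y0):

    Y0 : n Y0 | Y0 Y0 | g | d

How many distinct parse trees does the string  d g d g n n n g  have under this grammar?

Parse trees for d g d g n n n g (showing first 6 of 14):
  [Y0 [Y0 d] [Y0 [Y0 g] [Y0 [Y0 d] [Y0 [Y0 g] [Y0 n [Y0 n [Y0 n [Y0 g]]]]]]]]
  [Y0 [Y0 d] [Y0 [Y0 g] [Y0 [Y0 [Y0 d] [Y0 g]] [Y0 n [Y0 n [Y0 n [Y0 g]]]]]]]
  [Y0 [Y0 d] [Y0 [Y0 [Y0 g] [Y0 d]] [Y0 [Y0 g] [Y0 n [Y0 n [Y0 n [Y0 g]]]]]]]
  [Y0 [Y0 d] [Y0 [Y0 [Y0 g] [Y0 [Y0 d] [Y0 g]]] [Y0 n [Y0 n [Y0 n [Y0 g]]]]]]
  [Y0 [Y0 d] [Y0 [Y0 [Y0 [Y0 g] [Y0 d]] [Y0 g]] [Y0 n [Y0 n [Y0 n [Y0 g]]]]]]
  [Y0 [Y0 [Y0 d] [Y0 g]] [Y0 [Y0 d] [Y0 [Y0 g] [Y0 n [Y0 n [Y0 n [Y0 g]]]]]]]

14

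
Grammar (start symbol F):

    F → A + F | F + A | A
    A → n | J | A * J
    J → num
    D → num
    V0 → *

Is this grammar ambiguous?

Ambiguous

Witness: n + n

Derivation 1: F ⇒ A + F ⇒ n + F ⇒ n + A ⇒ n + n
Derivation 2: F ⇒ F + A ⇒ A + A ⇒ n + A ⇒ n + n

Two distinct leftmost derivations for the same string.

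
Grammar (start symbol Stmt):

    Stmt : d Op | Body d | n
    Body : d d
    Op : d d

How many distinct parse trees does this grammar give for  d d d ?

2

Parse trees for d d d:
  [Stmt d [Op d d]]
  [Stmt [Body d d] d]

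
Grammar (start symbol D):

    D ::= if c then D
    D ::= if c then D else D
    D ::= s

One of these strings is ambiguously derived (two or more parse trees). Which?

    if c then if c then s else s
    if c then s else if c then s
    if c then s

if c then if c then s else s

if c then if c then s else s: 2 trees
if c then s else if c then s: 1 tree
if c then s: 1 tree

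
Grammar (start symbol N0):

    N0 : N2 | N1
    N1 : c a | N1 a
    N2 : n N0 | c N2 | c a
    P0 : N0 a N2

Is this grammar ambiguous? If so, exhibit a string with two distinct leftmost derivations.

Witness: c a

Derivation 1: N0 ⇒ N2 ⇒ c a
Derivation 2: N0 ⇒ N1 ⇒ c a

Two distinct leftmost derivations for the same string.

Ambiguous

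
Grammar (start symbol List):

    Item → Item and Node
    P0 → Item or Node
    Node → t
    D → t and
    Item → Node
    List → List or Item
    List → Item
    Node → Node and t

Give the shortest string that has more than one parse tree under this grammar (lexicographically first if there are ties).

t and t

length 1: no string has ≥2 trees
length 3: t and t has 2 parse trees

Two derivations of t and t:
  List ⇒ Item ⇒ Item and Node ⇒ Node and Node ⇒ t and Node ⇒ t and t
  List ⇒ Item ⇒ Node ⇒ Node and t ⇒ t and t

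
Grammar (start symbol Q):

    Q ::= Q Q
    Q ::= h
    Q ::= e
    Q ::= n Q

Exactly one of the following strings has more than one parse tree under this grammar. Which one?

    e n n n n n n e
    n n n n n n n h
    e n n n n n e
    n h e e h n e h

n h e e h n e h

e n n n n n n e: 1 tree
n n n n n n n h: 1 tree
e n n n n n e: 1 tree
n h e e h n e h: 174 trees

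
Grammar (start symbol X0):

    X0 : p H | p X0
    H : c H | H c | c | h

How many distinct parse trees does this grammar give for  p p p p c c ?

2

Parse trees for p p p p c c:
  [X0 p [X0 p [X0 p [X0 p [H c [H c]]]]]]
  [X0 p [X0 p [X0 p [X0 p [H [H c] c]]]]]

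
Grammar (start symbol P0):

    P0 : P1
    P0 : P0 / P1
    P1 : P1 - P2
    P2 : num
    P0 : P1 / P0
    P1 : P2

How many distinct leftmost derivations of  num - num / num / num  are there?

Parse trees for num - num / num / num:
  [P0 [P0 [P0 [P1 [P1 [P2 num]] - [P2 num]]] / [P1 [P2 num]]] / [P1 [P2 num]]]
  [P0 [P0 [P1 [P1 [P2 num]] - [P2 num]] / [P0 [P1 [P2 num]]]] / [P1 [P2 num]]]
  [P0 [P1 [P1 [P2 num]] - [P2 num]] / [P0 [P0 [P1 [P2 num]]] / [P1 [P2 num]]]]
  [P0 [P1 [P1 [P2 num]] - [P2 num]] / [P0 [P1 [P2 num]] / [P0 [P1 [P2 num]]]]]

4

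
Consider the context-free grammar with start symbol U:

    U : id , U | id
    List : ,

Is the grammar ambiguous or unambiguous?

(List is unreachable from U, so its rules don't affect L(U).) The reachable grammar is A → atom sep A | atom. Each atom is followed by either the separator (recurse) or end-of-string (stop) — no choice point.

Unambiguous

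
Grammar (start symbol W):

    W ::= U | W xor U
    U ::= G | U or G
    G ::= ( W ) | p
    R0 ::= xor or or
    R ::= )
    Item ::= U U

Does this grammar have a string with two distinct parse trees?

Unambiguous

Only W, U, G are reachable from W; ignoring the rest: W → W xor U | U  ;  U → U or G | G  — a left-associative chain with G at the bottom. Each string factors uniquely by precedence.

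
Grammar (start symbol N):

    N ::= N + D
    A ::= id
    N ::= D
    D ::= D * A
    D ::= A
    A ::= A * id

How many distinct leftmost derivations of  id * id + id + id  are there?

Parse trees for id * id + id + id:
  [N [N [N [D [D [A id]] * [A id]]] + [D [A id]]] + [D [A id]]]
  [N [N [N [D [A [A id] * id]]] + [D [A id]]] + [D [A id]]]

2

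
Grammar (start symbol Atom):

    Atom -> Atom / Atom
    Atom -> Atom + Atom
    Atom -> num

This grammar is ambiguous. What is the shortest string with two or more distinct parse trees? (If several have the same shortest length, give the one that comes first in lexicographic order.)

num + num + num

length 1: no string has ≥2 trees
length 3: no string has ≥2 trees
length 5: num + num + num has 2 parse trees

Two derivations of num + num + num:
  Atom ⇒ Atom + Atom ⇒ Atom + Atom + Atom ⇒ num + Atom + Atom ⇒ num + num + Atom ⇒ num + num + num
  Atom ⇒ Atom + Atom ⇒ num + Atom ⇒ num + Atom + Atom ⇒ num + num + Atom ⇒ num + num + num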